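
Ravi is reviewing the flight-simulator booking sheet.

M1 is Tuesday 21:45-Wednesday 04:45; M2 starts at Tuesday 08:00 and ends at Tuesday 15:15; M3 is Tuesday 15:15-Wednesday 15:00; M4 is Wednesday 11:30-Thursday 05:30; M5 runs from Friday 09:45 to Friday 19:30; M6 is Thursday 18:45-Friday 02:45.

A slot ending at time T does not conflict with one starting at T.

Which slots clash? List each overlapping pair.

Check each pair: they overlap iff neither finishes before the other starts.
Sorted by start: M2, M3, M1, M4, M6, M5.
M3 starts exactly when M2 ends (back-to-back, no overlap) — done with M2.
M1 starts before M3 ends → M3 and M1 overlap.
M4 starts before M3 ends → M3 and M4 overlap.
M6 starts after M3 ends — done with M3.
M4 starts after M1 ends — done with M1.
M6 starts after M4 ends — done with M4.
M5 starts after M6 ends.

M1 & M3, M3 & M4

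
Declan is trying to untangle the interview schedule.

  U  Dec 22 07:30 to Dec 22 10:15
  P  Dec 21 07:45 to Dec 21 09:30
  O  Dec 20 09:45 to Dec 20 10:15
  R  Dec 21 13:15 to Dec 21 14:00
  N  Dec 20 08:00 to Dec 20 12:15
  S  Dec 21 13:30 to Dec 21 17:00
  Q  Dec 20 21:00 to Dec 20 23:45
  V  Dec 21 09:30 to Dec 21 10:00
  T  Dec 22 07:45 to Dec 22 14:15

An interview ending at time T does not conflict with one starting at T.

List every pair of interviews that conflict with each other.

Two intervals overlap when each starts before the other ends.
Sorted by start: N, O, Q, P, V, R, S, U, T.
O starts before N ends → N and O overlap.
Q starts after N ends, so N has no further overlaps.
Q starts after O ends, so O has no further overlaps.
P starts after Q ends, so Q has no further overlaps.
V starts exactly when P ends (back-to-back, no overlap), so P has no further overlaps.
R starts after V ends, so V has no further overlaps.
S starts before R ends → R and S overlap.
U starts after R ends, so R has no further overlaps.
U starts after S ends, so S has no further overlaps.
T starts before U ends → U and T overlap.

N & O, R & S, T & U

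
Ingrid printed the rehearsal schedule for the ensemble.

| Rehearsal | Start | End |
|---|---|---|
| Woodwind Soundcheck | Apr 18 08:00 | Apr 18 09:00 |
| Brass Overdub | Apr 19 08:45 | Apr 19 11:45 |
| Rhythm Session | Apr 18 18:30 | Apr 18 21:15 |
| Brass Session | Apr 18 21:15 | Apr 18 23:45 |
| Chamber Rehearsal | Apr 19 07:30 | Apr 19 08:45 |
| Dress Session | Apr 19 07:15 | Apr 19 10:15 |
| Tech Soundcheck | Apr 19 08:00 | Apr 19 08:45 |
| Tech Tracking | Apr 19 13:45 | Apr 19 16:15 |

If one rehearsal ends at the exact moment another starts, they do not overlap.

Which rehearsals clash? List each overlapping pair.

Brass Overdub & Dress Session, Chamber Rehearsal & Dress Session, Chamber Rehearsal & Tech Soundcheck, Dress Session & Tech Soundcheck

Sorted by start: Woodwind Soundcheck, Rhythm Session, Brass Session, Dress Session, Chamber Rehearsal, Tech Soundcheck, Brass Overdub, Tech Tracking.
Rhythm Session starts after Woodwind Soundcheck ends, so nothing later overlaps Woodwind Soundcheck either.
Brass Session starts exactly when Rhythm Session ends (back-to-back, no overlap), so nothing later overlaps Rhythm Session either.
Dress Session starts after Brass Session ends, so nothing later overlaps Brass Session either.
Chamber Rehearsal starts before Dress Session ends → Dress Session and Chamber Rehearsal overlap.
Tech Soundcheck starts before Dress Session ends → Dress Session and Tech Soundcheck overlap.
Brass Overdub starts before Dress Session ends → Dress Session and Brass Overdub overlap.
Tech Tracking starts after Dress Session ends.
Tech Soundcheck starts before Chamber Rehearsal ends → Chamber Rehearsal and Tech Soundcheck overlap.
Brass Overdub starts exactly when Chamber Rehearsal ends (back-to-back, no overlap), so nothing later overlaps Chamber Rehearsal either.
Brass Overdub starts exactly when Tech Soundcheck ends (back-to-back, no overlap), so nothing later overlaps Tech Soundcheck either.
Tech Tracking starts after Brass Overdub ends.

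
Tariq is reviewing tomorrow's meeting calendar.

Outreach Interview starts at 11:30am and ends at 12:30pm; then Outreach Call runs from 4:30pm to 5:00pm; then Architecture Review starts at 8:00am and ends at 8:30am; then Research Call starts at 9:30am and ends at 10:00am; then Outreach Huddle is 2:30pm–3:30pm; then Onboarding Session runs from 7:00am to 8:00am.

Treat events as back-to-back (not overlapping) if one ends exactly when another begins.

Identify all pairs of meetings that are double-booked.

Sorted by start: Onboarding Session, Architecture Review, Research Call, Outreach Interview, Outreach Huddle, Outreach Call.
Architecture Review starts exactly when Onboarding Session ends (back-to-back, no overlap) — done with Onboarding Session.
Research Call starts after Architecture Review ends — done with Architecture Review.
Outreach Interview starts after Research Call ends — done with Research Call.
Outreach Huddle starts after Outreach Interview ends — done with Outreach Interview.
Outreach Call starts after Outreach Huddle ends.

none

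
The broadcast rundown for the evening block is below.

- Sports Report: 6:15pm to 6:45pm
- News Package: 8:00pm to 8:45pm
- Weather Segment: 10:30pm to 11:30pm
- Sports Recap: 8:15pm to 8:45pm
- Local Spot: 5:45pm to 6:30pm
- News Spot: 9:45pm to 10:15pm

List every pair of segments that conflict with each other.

Sorted by start: Local Spot, Sports Report, News Package, Sports Recap, News Spot, Weather Segment.
Sports Report starts before Local Spot ends → Local Spot and Sports Report overlap.
News Package starts after Local Spot ends, so nothing later overlaps Local Spot either.
News Package starts after Sports Report ends, so nothing later overlaps Sports Report either.
Sports Recap starts before News Package ends → News Package and Sports Recap overlap.
News Spot starts after News Package ends, so nothing later overlaps News Package either.
News Spot starts after Sports Recap ends, so nothing later overlaps Sports Recap either.
Weather Segment starts after News Spot ends.

Local Spot & Sports Report, News Package & Sports Recap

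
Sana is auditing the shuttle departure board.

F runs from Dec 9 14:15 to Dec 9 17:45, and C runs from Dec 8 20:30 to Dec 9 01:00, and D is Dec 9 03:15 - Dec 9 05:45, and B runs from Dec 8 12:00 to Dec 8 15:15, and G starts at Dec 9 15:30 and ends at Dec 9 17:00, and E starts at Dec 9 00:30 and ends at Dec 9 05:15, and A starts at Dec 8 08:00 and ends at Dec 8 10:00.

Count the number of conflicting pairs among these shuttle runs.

Sorted by start: A, B, C, E, D, F, G.
B starts after A ends, so A has no further overlaps.
C starts after B ends, so B has no further overlaps.
E starts before C ends → C and E overlap.
D starts after C ends, so C has no further overlaps.
D starts before E ends → E and D overlap.
F starts after E ends, so E has no further overlaps.
F starts after D ends, so D has no further overlaps.
G starts before F ends → F and G overlap.
Overlapping pairs: C & E, D & E, F & G — 3 in total.

3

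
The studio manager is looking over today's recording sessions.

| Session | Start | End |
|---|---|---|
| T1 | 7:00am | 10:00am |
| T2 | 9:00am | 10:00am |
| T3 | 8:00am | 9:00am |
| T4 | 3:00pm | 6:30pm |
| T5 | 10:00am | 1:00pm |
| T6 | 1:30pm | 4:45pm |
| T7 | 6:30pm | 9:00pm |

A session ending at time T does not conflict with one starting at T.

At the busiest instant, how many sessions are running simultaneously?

2

Sort all start/end points and keep a running count:
7:00am start T1 → 1
8:00am start T3 → 2
9:00am end T3 → 1
9:00am start T2 → 2
10:00am end T1 → 1
10:00am end T2 → 0
10:00am start T5 → 1
1:00pm end T5 → 0
1:30pm start T6 → 1
3:00pm start T4 → 2
4:45pm end T6 → 1
6:30pm end T4 → 0
6:30pm start T7 → 1
9:00pm end T7 → 0
Peak is 2, at 8:00am (T1, T3).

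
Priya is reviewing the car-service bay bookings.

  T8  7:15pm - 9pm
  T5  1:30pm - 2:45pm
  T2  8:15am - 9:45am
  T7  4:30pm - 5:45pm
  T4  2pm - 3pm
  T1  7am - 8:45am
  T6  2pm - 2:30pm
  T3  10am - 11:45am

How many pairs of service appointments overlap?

4

Sorted by start: T1, T2, T3, T5, T4, T6, T7, T8.
T2 starts before T1 ends → T1 and T2 overlap.
T3 starts after T1 ends — done with T1.
T3 starts after T2 ends — done with T2.
T5 starts after T3 ends — done with T3.
T4 starts before T5 ends → T5 and T4 overlap.
T6 starts before T5 ends → T5 and T6 overlap.
T7 starts after T5 ends — done with T5.
T6 starts before T4 ends → T4 and T6 overlap.
T7 starts after T4 ends — done with T4.
T7 starts after T6 ends — done with T6.
T8 starts after T7 ends.
Overlapping pairs: T1 & T2, T4 & T5, T4 & T6, T5 & T6 — 4 in total.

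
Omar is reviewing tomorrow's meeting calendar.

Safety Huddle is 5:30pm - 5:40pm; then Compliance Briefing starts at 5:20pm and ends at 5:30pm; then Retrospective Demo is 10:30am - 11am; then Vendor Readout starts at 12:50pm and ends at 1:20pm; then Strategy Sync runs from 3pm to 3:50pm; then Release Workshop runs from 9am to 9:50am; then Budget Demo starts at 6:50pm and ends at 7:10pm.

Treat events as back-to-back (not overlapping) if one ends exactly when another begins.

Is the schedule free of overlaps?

Yes

Sorted by start: Release Workshop, Retrospective Demo, Vendor Readout, Strategy Sync, Compliance Briefing, Safety Huddle, Budget Demo.
Retrospective Demo starts after Release Workshop ends — done with Release Workshop.
Vendor Readout starts after Retrospective Demo ends — done with Retrospective Demo.
Strategy Sync starts after Vendor Readout ends — done with Vendor Readout.
Compliance Briefing starts after Strategy Sync ends — done with Strategy Sync.
Safety Huddle starts exactly when Compliance Briefing ends (back-to-back, no overlap) — done with Compliance Briefing.
Budget Demo starts after Safety Huddle ends.
Every pair is clear; the schedule has no overlaps.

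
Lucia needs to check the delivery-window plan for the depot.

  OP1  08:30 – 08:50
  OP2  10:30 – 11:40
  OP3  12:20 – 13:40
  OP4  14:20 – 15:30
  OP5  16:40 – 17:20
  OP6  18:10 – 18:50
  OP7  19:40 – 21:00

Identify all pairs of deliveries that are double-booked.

no conflicts

Two intervals overlap when each starts before the other ends.
Sorted by start: OP1, OP2, OP3, OP4, OP5, OP6, OP7.
OP2 starts after OP1 ends; OP1 is clear from here.
OP3 starts after OP2 ends; OP2 is clear from here.
OP4 starts after OP3 ends; OP3 is clear from here.
OP5 starts after OP4 ends; OP4 is clear from here.
OP6 starts after OP5 ends; OP5 is clear from here.
OP7 starts after OP6 ends.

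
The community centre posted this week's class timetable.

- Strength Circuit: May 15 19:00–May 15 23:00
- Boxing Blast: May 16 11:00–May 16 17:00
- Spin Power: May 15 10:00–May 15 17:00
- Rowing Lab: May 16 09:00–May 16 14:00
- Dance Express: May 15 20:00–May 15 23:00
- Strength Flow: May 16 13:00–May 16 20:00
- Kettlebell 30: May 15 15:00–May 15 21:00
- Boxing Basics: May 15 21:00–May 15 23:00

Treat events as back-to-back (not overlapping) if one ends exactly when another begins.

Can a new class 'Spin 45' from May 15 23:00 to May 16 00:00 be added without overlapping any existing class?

Spin Power: ends May 15 17:00 at or before Spin 45 starts May 15 23:00 → clear.
Kettlebell 30: ends May 15 21:00 at or before Spin 45 starts May 15 23:00 → clear.
Strength Circuit: ends May 15 23:00 at or before Spin 45 starts May 15 23:00 → clear.
Dance Express: ends May 15 23:00 at or before Spin 45 starts May 15 23:00 → clear.
Boxing Basics: ends May 15 23:00 at or before Spin 45 starts May 15 23:00 → clear.
Rowing Lab: starts May 16 09:00 at or after Spin 45 ends May 16 00:00 → clear.
Boxing Blast: starts May 16 11:00 at or after Spin 45 ends May 16 00:00 → clear.
Strength Flow: starts May 16 13:00 at or after Spin 45 ends May 16 00:00 → clear.

Yes — the slot is free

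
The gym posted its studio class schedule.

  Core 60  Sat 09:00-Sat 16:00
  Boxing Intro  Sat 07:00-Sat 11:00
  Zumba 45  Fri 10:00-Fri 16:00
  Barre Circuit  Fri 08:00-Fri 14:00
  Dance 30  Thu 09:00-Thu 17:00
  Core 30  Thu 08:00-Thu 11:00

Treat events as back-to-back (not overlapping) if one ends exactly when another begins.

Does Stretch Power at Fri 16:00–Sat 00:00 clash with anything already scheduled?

Core 30: ends Thu 11:00 at or before Stretch Power starts Fri 16:00 → clear.
Dance 30: ends Thu 17:00 at or before Stretch Power starts Fri 16:00 → clear.
Barre Circuit: ends Fri 14:00 at or before Stretch Power starts Fri 16:00 → clear.
Zumba 45: ends Fri 16:00 at or before Stretch Power starts Fri 16:00 → clear.
Boxing Intro: starts Sat 07:00 at or after Stretch Power ends Sat 00:00 → clear.
Core 60: starts Sat 09:00 at or after Stretch Power ends Sat 00:00 → clear.

No — it doesn't clash with anything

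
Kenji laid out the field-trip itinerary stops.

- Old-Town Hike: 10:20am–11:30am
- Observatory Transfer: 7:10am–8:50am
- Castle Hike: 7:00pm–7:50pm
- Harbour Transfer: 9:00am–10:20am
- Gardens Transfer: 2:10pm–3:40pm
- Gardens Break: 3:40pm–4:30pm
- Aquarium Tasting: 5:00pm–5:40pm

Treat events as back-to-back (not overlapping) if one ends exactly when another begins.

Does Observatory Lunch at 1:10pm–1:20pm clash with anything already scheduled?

No — it doesn't clash with anything

Observatory Transfer: ends 8:50am at or before Observatory Lunch starts 1:10pm → clear.
Harbour Transfer: ends 10:20am at or before Observatory Lunch starts 1:10pm → clear.
Old-Town Hike: ends 11:30am at or before Observatory Lunch starts 1:10pm → clear.
Gardens Transfer: starts 2:10pm at or after Observatory Lunch ends 1:20pm → clear.
Gardens Break: starts 3:40pm at or after Observatory Lunch ends 1:20pm → clear.
Aquarium Tasting: starts 5:00pm at or after Observatory Lunch ends 1:20pm → clear.
Castle Hike: starts 7:00pm at or after Observatory Lunch ends 1:20pm → clear.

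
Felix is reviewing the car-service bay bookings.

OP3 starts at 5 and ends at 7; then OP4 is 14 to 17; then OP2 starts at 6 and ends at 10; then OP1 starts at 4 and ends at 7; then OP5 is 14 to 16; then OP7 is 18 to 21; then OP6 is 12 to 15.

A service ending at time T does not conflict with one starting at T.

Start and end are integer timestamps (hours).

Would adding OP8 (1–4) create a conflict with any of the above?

No — it doesn't clash with anything

OP1: starts 4 at or after OP8 ends 4 → clear.
OP3: starts 5 at or after OP8 ends 4 → clear.
OP2: starts 6 at or after OP8 ends 4 → clear.
OP6: starts 12 at or after OP8 ends 4 → clear.
OP4: starts 14 at or after OP8 ends 4 → clear.
OP5: starts 14 at or after OP8 ends 4 → clear.
OP7: starts 18 at or after OP8 ends 4 → clear.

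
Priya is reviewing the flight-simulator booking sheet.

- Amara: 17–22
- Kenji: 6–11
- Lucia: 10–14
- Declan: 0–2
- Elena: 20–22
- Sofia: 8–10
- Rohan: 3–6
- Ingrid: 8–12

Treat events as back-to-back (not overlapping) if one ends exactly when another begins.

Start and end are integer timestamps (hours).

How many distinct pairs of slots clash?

Sorted by start: Declan, Rohan, Kenji, Sofia, Ingrid, Lucia, Amara, Elena.
Rohan starts after Declan ends, so Declan has no further overlaps.
Kenji starts exactly when Rohan ends (back-to-back, no overlap), so Rohan has no further overlaps.
Sofia starts before Kenji ends → Kenji and Sofia overlap.
Ingrid starts before Kenji ends → Kenji and Ingrid overlap.
Lucia starts before Kenji ends → Kenji and Lucia overlap.
Amara starts after Kenji ends, so Kenji has no further overlaps.
Ingrid starts before Sofia ends → Sofia and Ingrid overlap.
Lucia starts exactly when Sofia ends (back-to-back, no overlap), so Sofia has no further overlaps.
Lucia starts before Ingrid ends → Ingrid and Lucia overlap.
Amara starts after Ingrid ends, so Ingrid has no further overlaps.
Amara starts after Lucia ends, so Lucia has no further overlaps.
Elena starts before Amara ends → Amara and Elena overlap.
Overlapping pairs: Amara & Elena, Ingrid & Kenji, Ingrid & Lucia, Ingrid & Sofia, Kenji & Lucia, Kenji & Sofia — 6 in total.

6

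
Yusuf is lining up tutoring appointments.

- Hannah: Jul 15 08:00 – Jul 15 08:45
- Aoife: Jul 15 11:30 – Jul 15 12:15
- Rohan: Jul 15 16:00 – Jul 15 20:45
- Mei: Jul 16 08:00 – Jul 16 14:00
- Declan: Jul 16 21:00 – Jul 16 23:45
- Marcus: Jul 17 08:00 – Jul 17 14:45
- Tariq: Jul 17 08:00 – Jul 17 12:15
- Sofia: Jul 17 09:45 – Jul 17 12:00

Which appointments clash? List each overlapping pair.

Two intervals overlap when each starts before the other ends.
Sorted by start: Hannah, Aoife, Rohan, Mei, Declan, Marcus, Tariq, Sofia.
Aoife starts after Hannah ends; Hannah is clear from here.
Rohan starts after Aoife ends; Aoife is clear from here.
Mei starts after Rohan ends; Rohan is clear from here.
Declan starts after Mei ends; Mei is clear from here.
Marcus starts after Declan ends; Declan is clear from here.
Tariq starts before Marcus ends → Marcus and Tariq overlap.
Sofia starts before Marcus ends → Marcus and Sofia overlap.
Sofia starts before Tariq ends → Tariq and Sofia overlap.

Marcus & Sofia, Marcus & Tariq, Sofia & Tariq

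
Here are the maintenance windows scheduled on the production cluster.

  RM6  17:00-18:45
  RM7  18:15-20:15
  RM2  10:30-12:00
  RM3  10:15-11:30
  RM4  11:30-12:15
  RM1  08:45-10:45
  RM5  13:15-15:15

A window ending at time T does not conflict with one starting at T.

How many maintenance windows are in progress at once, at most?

Sweep the timeline, counting +1 at each start and −1 at each end (ends before starts at a tie):
08:45 start RM1 → 1
10:15 start RM3 → 2
10:30 start RM2 → 3
10:45 end RM1 → 2
11:30 end RM3 → 1
11:30 start RM4 → 2
12:00 end RM2 → 1
12:15 end RM4 → 0
13:15 start RM5 → 1
15:15 end RM5 → 0
17:00 start RM6 → 1
18:15 start RM7 → 2
18:45 end RM6 → 1
20:15 end RM7 → 0
Peak is 3, at 10:30 (RM1, RM2, RM3).

3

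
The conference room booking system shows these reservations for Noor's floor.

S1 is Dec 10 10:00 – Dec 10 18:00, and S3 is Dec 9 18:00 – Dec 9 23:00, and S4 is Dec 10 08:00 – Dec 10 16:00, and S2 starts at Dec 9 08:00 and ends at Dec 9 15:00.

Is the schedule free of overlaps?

No

Sorted by start: S2, S3, S4, S1.
S3 starts after S2 ends, so nothing later overlaps S2 either.
S4 starts after S3 ends, so nothing later overlaps S3 either.
S1 starts before S4 ends → S4 and S1 overlap.
That's a conflict, so the schedule is not conflict-free.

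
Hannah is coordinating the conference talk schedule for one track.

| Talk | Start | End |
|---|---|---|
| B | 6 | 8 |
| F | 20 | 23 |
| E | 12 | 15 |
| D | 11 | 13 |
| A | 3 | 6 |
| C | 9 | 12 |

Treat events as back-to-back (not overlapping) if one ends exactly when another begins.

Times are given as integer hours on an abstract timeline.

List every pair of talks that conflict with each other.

Sorted by start: A, B, C, D, E, F.
B starts exactly when A ends (back-to-back, no overlap), so A has no further overlaps.
C starts after B ends, so B has no further overlaps.
D starts before C ends → C and D overlap.
E starts exactly when C ends (back-to-back, no overlap), so C has no further overlaps.
E starts before D ends → D and E overlap.
F starts after D ends.
F starts after E ends.

C & D, D & E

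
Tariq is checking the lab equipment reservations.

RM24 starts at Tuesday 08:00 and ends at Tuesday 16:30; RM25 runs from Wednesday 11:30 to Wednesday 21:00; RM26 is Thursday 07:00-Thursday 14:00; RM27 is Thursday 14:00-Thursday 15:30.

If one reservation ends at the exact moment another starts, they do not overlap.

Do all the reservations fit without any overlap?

Yes

Two intervals overlap when each starts before the other ends.
Sorted by start: RM24, RM25, RM26, RM27.
RM25 starts after RM24 ends; RM24 is clear from here.
RM26 starts after RM25 ends; RM25 is clear from here.
RM27 starts exactly when RM26 ends (back-to-back, no overlap).
Every pair is clear; the schedule has no overlaps.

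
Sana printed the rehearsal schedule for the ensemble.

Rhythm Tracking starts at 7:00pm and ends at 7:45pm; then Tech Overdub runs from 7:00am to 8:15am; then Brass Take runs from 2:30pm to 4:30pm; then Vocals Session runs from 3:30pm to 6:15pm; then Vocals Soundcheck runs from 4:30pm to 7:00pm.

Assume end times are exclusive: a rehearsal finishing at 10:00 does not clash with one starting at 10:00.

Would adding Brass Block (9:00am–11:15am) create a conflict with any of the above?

No — it doesn't clash with anything

Tech Overdub: ends 8:15am at or before Brass Block starts 9:00am → clear.
Brass Take: starts 2:30pm at or after Brass Block ends 11:15am → clear.
Vocals Session: starts 3:30pm at or after Brass Block ends 11:15am → clear.
Vocals Soundcheck: starts 4:30pm at or after Brass Block ends 11:15am → clear.
Rhythm Tracking: starts 7:00pm at or after Brass Block ends 11:15am → clear.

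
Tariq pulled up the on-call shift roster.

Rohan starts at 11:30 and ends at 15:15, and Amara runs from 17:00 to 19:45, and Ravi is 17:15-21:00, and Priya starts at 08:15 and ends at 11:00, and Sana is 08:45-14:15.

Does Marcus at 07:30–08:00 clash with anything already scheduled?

Priya: starts 08:15 at or after Marcus ends 08:00 → clear.
Sana: starts 08:45 at or after Marcus ends 08:00 → clear.
Rohan: starts 11:30 at or after Marcus ends 08:00 → clear.
Amara: starts 17:00 at or after Marcus ends 08:00 → clear.
Ravi: starts 17:15 at or after Marcus ends 08:00 → clear.

No — it doesn't clash with anything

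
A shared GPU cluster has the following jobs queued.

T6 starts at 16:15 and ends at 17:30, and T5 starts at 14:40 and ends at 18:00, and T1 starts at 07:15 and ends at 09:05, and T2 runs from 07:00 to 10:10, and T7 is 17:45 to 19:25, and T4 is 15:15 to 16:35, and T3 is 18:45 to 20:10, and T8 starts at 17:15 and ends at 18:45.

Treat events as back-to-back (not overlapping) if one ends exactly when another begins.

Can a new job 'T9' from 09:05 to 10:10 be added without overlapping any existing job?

T2: starts 07:00 before T9 ends 10:10, and ends 10:10 after T9 starts 09:05 → overlap.
T1: ends 09:05 at or before T9 starts 09:05 → clear.
T5: starts 14:40 at or after T9 ends 10:10 → clear.
T4: starts 15:15 at or after T9 ends 10:10 → clear.
T6: starts 16:15 at or after T9 ends 10:10 → clear.
T8: starts 17:15 at or after T9 ends 10:10 → clear.
T7: starts 17:45 at or after T9 ends 10:10 → clear.
T3: starts 18:45 at or after T9 ends 10:10 → clear.
T9 overlaps T2.

No — it overlaps T2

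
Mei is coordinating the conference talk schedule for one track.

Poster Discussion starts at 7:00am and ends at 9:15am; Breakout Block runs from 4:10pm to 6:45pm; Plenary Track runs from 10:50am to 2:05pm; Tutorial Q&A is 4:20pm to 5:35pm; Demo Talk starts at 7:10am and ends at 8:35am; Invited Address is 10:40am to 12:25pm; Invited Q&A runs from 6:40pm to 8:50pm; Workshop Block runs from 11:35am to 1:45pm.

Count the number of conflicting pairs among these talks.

6

Sorted by start: Poster Discussion, Demo Talk, Invited Address, Plenary Track, Workshop Block, Breakout Block, Tutorial Q&A, Invited Q&A.
Demo Talk starts before Poster Discussion ends → Poster Discussion and Demo Talk overlap.
Invited Address starts after Poster Discussion ends; Poster Discussion is clear from here.
Invited Address starts after Demo Talk ends; Demo Talk is clear from here.
Plenary Track starts before Invited Address ends → Invited Address and Plenary Track overlap.
Workshop Block starts before Invited Address ends → Invited Address and Workshop Block overlap.
Breakout Block starts after Invited Address ends; Invited Address is clear from here.
Workshop Block starts before Plenary Track ends → Plenary Track and Workshop Block overlap.
Breakout Block starts after Plenary Track ends; Plenary Track is clear from here.
Breakout Block starts after Workshop Block ends; Workshop Block is clear from here.
Tutorial Q&A starts before Breakout Block ends → Breakout Block and Tutorial Q&A overlap.
Invited Q&A starts before Breakout Block ends → Breakout Block and Invited Q&A overlap.
Invited Q&A starts after Tutorial Q&A ends.
Overlapping pairs: Breakout Block & Invited Q&A, Breakout Block & Tutorial Q&A, Demo Talk & Poster Discussion, Invited Address & Plenary Track, Invited Address & Workshop Block, Plenary Track & Workshop Block — 6 in total.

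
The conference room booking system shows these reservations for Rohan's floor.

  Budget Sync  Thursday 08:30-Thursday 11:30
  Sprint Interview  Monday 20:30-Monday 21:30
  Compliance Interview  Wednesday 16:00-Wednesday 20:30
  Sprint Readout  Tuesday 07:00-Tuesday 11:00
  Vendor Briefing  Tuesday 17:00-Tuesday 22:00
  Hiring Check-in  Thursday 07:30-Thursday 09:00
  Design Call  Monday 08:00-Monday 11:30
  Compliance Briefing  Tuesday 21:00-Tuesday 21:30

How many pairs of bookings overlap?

2

Sorted by start: Design Call, Sprint Interview, Sprint Readout, Vendor Briefing, Compliance Briefing, Compliance Interview, Hiring Check-in, Budget Sync.
Sprint Interview starts after Design Call ends; Design Call is clear from here.
Sprint Readout starts after Sprint Interview ends; Sprint Interview is clear from here.
Vendor Briefing starts after Sprint Readout ends; Sprint Readout is clear from here.
Compliance Briefing starts before Vendor Briefing ends → Vendor Briefing and Compliance Briefing overlap.
Compliance Interview starts after Vendor Briefing ends; Vendor Briefing is clear from here.
Compliance Interview starts after Compliance Briefing ends; Compliance Briefing is clear from here.
Hiring Check-in starts after Compliance Interview ends; Compliance Interview is clear from here.
Budget Sync starts before Hiring Check-in ends → Hiring Check-in and Budget Sync overlap.
Overlapping pairs: Budget Sync & Hiring Check-in, Compliance Briefing & Vendor Briefing — 2 in total.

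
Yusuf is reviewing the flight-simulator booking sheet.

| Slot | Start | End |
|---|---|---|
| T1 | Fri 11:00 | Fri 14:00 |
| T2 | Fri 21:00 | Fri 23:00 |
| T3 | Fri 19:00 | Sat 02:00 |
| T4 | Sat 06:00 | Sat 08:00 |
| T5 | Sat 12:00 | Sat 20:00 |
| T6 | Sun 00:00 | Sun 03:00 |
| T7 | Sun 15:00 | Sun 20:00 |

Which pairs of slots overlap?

Sorted by start: T1, T3, T2, T4, T5, T6, T7.
T3 starts after T1 ends, so T1 has no further overlaps.
T2 starts before T3 ends → T3 and T2 overlap.
T4 starts after T3 ends, so T3 has no further overlaps.
T4 starts after T2 ends, so T2 has no further overlaps.
T5 starts after T4 ends, so T4 has no further overlaps.
T6 starts after T5 ends, so T5 has no further overlaps.
T7 starts after T6 ends.

T2 & T3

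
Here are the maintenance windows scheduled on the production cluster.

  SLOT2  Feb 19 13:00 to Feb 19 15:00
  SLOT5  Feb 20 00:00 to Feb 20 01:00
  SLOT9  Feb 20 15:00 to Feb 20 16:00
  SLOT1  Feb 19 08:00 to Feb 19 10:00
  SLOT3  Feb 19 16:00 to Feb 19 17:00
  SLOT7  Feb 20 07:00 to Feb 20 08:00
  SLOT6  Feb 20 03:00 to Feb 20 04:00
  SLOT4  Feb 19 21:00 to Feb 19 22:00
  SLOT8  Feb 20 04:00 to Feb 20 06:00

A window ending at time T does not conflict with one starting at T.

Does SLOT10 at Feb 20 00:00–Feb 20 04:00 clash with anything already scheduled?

SLOT1: ends Feb 19 10:00 at or before SLOT10 starts Feb 20 00:00 → clear.
SLOT2: ends Feb 19 15:00 at or before SLOT10 starts Feb 20 00:00 → clear.
SLOT3: ends Feb 19 17:00 at or before SLOT10 starts Feb 20 00:00 → clear.
SLOT4: ends Feb 19 22:00 at or before SLOT10 starts Feb 20 00:00 → clear.
SLOT5: starts Feb 20 00:00 before SLOT10 ends Feb 20 04:00, and ends Feb 20 01:00 after SLOT10 starts Feb 20 00:00 → overlap.
SLOT6: starts Feb 20 03:00 before SLOT10 ends Feb 20 04:00, and ends Feb 20 04:00 after SLOT10 starts Feb 20 00:00 → overlap.
SLOT8: starts Feb 20 04:00 at or after SLOT10 ends Feb 20 04:00 → clear.
SLOT7: starts Feb 20 07:00 at or after SLOT10 ends Feb 20 04:00 → clear.
SLOT9: starts Feb 20 15:00 at or after SLOT10 ends Feb 20 04:00 → clear.
SLOT10 overlaps SLOT5, SLOT6.

Yes — it overlaps SLOT5, SLOT6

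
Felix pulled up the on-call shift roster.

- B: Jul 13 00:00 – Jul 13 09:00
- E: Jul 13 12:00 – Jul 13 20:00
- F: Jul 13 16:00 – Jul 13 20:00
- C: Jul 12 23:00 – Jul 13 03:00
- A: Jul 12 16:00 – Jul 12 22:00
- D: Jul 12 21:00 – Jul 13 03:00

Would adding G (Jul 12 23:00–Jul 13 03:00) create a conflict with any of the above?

Yes — it overlaps B, C, D

A: ends Jul 12 22:00 at or before G starts Jul 12 23:00 → clear.
D: starts Jul 12 21:00 before G ends Jul 13 03:00, and ends Jul 13 03:00 after G starts Jul 12 23:00 → overlap.
C: starts Jul 12 23:00 before G ends Jul 13 03:00, and ends Jul 13 03:00 after G starts Jul 12 23:00 → overlap.
B: starts Jul 13 00:00 before G ends Jul 13 03:00, and ends Jul 13 09:00 after G starts Jul 12 23:00 → overlap.
E: starts Jul 13 12:00 at or after G ends Jul 13 03:00 → clear.
F: starts Jul 13 16:00 at or after G ends Jul 13 03:00 → clear.
G overlaps B, C, D.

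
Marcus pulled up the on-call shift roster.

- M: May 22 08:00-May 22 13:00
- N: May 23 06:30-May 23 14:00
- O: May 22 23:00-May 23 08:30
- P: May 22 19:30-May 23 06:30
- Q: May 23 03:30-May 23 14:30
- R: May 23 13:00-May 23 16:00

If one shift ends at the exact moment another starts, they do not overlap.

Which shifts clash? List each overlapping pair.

N & O, N & Q, N & R, O & P, O & Q, P & Q, Q & R

Sorted by start: M, P, O, Q, N, R.
P starts after M ends — done with M.
O starts before P ends → P and O overlap.
Q starts before P ends → P and Q overlap.
N starts exactly when P ends (back-to-back, no overlap) — done with P.
Q starts before O ends → O and Q overlap.
N starts before O ends → O and N overlap.
R starts after O ends.
N starts before Q ends → Q and N overlap.
R starts before Q ends → Q and R overlap.
R starts before N ends → N and R overlap.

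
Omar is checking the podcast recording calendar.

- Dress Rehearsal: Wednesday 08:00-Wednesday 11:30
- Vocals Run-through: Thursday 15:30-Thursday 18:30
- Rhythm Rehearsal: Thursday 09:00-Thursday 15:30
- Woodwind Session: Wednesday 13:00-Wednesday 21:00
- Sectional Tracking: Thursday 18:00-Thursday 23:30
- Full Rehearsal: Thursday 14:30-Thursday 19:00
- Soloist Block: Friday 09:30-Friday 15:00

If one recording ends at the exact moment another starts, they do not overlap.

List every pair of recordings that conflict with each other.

Sorted by start: Dress Rehearsal, Woodwind Session, Rhythm Rehearsal, Full Rehearsal, Vocals Run-through, Sectional Tracking, Soloist Block.
Woodwind Session starts after Dress Rehearsal ends, so Dress Rehearsal has no further overlaps.
Rhythm Rehearsal starts after Woodwind Session ends, so Woodwind Session has no further overlaps.
Full Rehearsal starts before Rhythm Rehearsal ends → Rhythm Rehearsal and Full Rehearsal overlap.
Vocals Run-through starts exactly when Rhythm Rehearsal ends (back-to-back, no overlap), so Rhythm Rehearsal has no further overlaps.
Vocals Run-through starts before Full Rehearsal ends → Full Rehearsal and Vocals Run-through overlap.
Sectional Tracking starts before Full Rehearsal ends → Full Rehearsal and Sectional Tracking overlap.
Soloist Block starts after Full Rehearsal ends.
Sectional Tracking starts before Vocals Run-through ends → Vocals Run-through and Sectional Tracking overlap.
Soloist Block starts after Vocals Run-through ends.
Soloist Block starts after Sectional Tracking ends.

Full Rehearsal & Rhythm Rehearsal, Full Rehearsal & Sectional Tracking, Full Rehearsal & Vocals Run-through, Sectional Tracking & Vocals Run-through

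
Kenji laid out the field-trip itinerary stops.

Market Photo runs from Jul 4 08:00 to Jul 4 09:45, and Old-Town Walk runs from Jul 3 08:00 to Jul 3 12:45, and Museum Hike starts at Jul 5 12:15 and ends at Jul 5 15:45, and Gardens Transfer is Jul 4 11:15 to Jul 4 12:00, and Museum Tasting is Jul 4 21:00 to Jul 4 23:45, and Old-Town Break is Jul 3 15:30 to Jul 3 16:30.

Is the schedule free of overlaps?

Two intervals overlap when each starts before the other ends.
Sorted by start: Old-Town Walk, Old-Town Break, Market Photo, Gardens Transfer, Museum Tasting, Museum Hike.
Old-Town Break starts after Old-Town Walk ends, so Old-Town Walk has no further overlaps.
Market Photo starts after Old-Town Break ends, so Old-Town Break has no further overlaps.
Gardens Transfer starts after Market Photo ends, so Market Photo has no further overlaps.
Museum Tasting starts after Gardens Transfer ends, so Gardens Transfer has no further overlaps.
Museum Hike starts after Museum Tasting ends.
Every pair is clear; the schedule has no overlaps.

Yes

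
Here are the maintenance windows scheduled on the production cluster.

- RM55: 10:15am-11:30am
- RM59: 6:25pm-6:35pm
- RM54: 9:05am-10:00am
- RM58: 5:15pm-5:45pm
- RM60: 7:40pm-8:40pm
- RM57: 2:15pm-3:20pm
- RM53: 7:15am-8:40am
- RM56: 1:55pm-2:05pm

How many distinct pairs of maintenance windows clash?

Sorted by start: RM53, RM54, RM55, RM56, RM57, RM58, RM59, RM60.
RM54 starts after RM53 ends, so RM53 has no further overlaps.
RM55 starts after RM54 ends, so RM54 has no further overlaps.
RM56 starts after RM55 ends, so RM55 has no further overlaps.
RM57 starts after RM56 ends, so RM56 has no further overlaps.
RM58 starts after RM57 ends, so RM57 has no further overlaps.
RM59 starts after RM58 ends, so RM58 has no further overlaps.
RM60 starts after RM59 ends.
No pair overlaps.

0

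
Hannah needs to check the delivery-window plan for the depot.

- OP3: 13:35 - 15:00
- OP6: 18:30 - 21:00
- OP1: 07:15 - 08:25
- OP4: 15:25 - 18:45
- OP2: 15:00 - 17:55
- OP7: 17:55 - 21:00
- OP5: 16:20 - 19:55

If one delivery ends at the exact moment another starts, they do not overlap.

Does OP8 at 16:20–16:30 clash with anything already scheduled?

OP1: ends 08:25 at or before OP8 starts 16:20 → clear.
OP3: ends 15:00 at or before OP8 starts 16:20 → clear.
OP2: starts 15:00 before OP8 ends 16:30, and ends 17:55 after OP8 starts 16:20 → overlap.
OP4: starts 15:25 before OP8 ends 16:30, and ends 18:45 after OP8 starts 16:20 → overlap.
OP5: starts 16:20 before OP8 ends 16:30, and ends 19:55 after OP8 starts 16:20 → overlap.
OP7: starts 17:55 at or after OP8 ends 16:30 → clear.
OP6: starts 18:30 at or after OP8 ends 16:30 → clear.
OP8 overlaps OP2, OP4, OP5.

Yes — it overlaps OP2, OP4, OP5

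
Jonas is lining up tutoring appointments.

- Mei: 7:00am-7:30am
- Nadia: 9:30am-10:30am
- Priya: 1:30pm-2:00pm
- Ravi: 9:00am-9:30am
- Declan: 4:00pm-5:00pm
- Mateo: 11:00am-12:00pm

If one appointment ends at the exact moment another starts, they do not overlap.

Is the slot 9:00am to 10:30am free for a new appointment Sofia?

No — it overlaps Nadia, Ravi

Mei: ends 7:30am at or before Sofia starts 9:00am → clear.
Ravi: starts 9:00am before Sofia ends 10:30am, and ends 9:30am after Sofia starts 9:00am → overlap.
Nadia: starts 9:30am before Sofia ends 10:30am, and ends 10:30am after Sofia starts 9:00am → overlap.
Mateo: starts 11:00am at or after Sofia ends 10:30am → clear.
Priya: starts 1:30pm at or after Sofia ends 10:30am → clear.
Declan: starts 4:00pm at or after Sofia ends 10:30am → clear.
Sofia overlaps Ravi, Nadia.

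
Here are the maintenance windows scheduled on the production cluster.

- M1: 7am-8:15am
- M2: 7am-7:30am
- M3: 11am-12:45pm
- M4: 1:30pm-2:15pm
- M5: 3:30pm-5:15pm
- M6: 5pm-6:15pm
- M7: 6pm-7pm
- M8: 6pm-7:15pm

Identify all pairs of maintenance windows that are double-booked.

M1 & M2, M5 & M6, M6 & M7, M6 & M8, M7 & M8

Two intervals overlap when each starts before the other ends.
Sorted by start: M1, M2, M3, M4, M5, M6, M7, M8.
M2 starts before M1 ends → M1 and M2 overlap.
M3 starts after M1 ends — done with M1.
M3 starts after M2 ends — done with M2.
M4 starts after M3 ends — done with M3.
M5 starts after M4 ends — done with M4.
M6 starts before M5 ends → M5 and M6 overlap.
M7 starts after M5 ends — done with M5.
M7 starts before M6 ends → M6 and M7 overlap.
M8 starts before M6 ends → M6 and M8 overlap.
M8 starts before M7 ends → M7 and M8 overlap.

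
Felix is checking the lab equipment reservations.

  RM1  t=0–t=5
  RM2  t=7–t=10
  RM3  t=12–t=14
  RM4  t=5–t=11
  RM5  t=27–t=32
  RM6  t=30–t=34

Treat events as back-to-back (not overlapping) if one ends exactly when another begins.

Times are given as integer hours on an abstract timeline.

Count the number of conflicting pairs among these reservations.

2

Sorted by start: RM1, RM4, RM2, RM3, RM5, RM6.
RM4 starts exactly when RM1 ends (back-to-back, no overlap); RM1 is clear from here.
RM2 starts before RM4 ends → RM4 and RM2 overlap.
RM3 starts after RM4 ends; RM4 is clear from here.
RM3 starts after RM2 ends; RM2 is clear from here.
RM5 starts after RM3 ends; RM3 is clear from here.
RM6 starts before RM5 ends → RM5 and RM6 overlap.
Overlapping pairs: RM2 & RM4, RM5 & RM6 — 2 in total.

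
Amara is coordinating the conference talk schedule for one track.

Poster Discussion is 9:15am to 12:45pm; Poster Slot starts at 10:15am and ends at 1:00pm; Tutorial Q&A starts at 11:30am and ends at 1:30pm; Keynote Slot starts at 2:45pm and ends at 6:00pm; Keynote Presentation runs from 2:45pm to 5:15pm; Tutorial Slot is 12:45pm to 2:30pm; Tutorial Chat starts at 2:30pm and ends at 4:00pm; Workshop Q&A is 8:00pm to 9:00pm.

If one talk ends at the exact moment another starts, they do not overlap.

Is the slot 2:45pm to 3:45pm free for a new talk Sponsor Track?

Poster Discussion: ends 12:45pm at or before Sponsor Track starts 2:45pm → clear.
Poster Slot: ends 1:00pm at or before Sponsor Track starts 2:45pm → clear.
Tutorial Q&A: ends 1:30pm at or before Sponsor Track starts 2:45pm → clear.
Tutorial Slot: ends 2:30pm at or before Sponsor Track starts 2:45pm → clear.
Tutorial Chat: starts 2:30pm before Sponsor Track ends 3:45pm, and ends 4:00pm after Sponsor Track starts 2:45pm → overlap.
Keynote Slot: starts 2:45pm before Sponsor Track ends 3:45pm, and ends 6:00pm after Sponsor Track starts 2:45pm → overlap.
Keynote Presentation: starts 2:45pm before Sponsor Track ends 3:45pm, and ends 5:15pm after Sponsor Track starts 2:45pm → overlap.
Workshop Q&A: starts 8:00pm at or after Sponsor Track ends 3:45pm → clear.
Sponsor Track overlaps Keynote Slot, Keynote Presentation, Tutorial Chat.

No — it overlaps Keynote Presentation, Keynote Slot, Tutorial Chat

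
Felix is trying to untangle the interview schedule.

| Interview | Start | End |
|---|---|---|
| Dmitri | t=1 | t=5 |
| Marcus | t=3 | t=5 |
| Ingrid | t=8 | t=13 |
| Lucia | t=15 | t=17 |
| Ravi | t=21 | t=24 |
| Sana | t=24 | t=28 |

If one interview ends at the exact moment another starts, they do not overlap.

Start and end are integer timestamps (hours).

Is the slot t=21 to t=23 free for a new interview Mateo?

No — it overlaps Ravi

Dmitri: ends t=5 at or before Mateo starts t=21 → clear.
Marcus: ends t=5 at or before Mateo starts t=21 → clear.
Ingrid: ends t=13 at or before Mateo starts t=21 → clear.
Lucia: ends t=17 at or before Mateo starts t=21 → clear.
Ravi: starts t=21 before Mateo ends t=23, and ends t=24 after Mateo starts t=21 → overlap.
Sana: starts t=24 at or after Mateo ends t=23 → clear.
Mateo overlaps Ravi.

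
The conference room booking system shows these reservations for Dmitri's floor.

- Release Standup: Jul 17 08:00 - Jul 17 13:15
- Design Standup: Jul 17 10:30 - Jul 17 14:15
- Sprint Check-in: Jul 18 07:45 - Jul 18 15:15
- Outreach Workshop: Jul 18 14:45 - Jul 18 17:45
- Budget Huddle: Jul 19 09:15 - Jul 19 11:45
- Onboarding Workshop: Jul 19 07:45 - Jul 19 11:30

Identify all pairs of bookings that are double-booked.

Budget Huddle & Onboarding Workshop, Design Standup & Release Standup, Outreach Workshop & Sprint Check-in

Sorted by start: Release Standup, Design Standup, Sprint Check-in, Outreach Workshop, Onboarding Workshop, Budget Huddle.
Design Standup starts before Release Standup ends → Release Standup and Design Standup overlap.
Sprint Check-in starts after Release Standup ends — done with Release Standup.
Sprint Check-in starts after Design Standup ends — done with Design Standup.
Outreach Workshop starts before Sprint Check-in ends → Sprint Check-in and Outreach Workshop overlap.
Onboarding Workshop starts after Sprint Check-in ends — done with Sprint Check-in.
Onboarding Workshop starts after Outreach Workshop ends — done with Outreach Workshop.
Budget Huddle starts before Onboarding Workshop ends → Onboarding Workshop and Budget Huddle overlap.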